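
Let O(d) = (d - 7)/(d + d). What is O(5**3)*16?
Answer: 944/125 ≈ 7.5520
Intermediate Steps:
O(d) = (-7 + d)/(2*d) (O(d) = (-7 + d)/((2*d)) = (-7 + d)*(1/(2*d)) = (-7 + d)/(2*d))
O(5**3)*16 = ((-7 + 5**3)/(2*(5**3)))*16 = ((1/2)*(-7 + 125)/125)*16 = ((1/2)*(1/125)*118)*16 = (59/125)*16 = 944/125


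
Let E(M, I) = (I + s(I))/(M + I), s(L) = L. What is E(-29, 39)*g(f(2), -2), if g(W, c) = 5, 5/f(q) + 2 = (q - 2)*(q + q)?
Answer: 39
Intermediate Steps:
E(M, I) = 2*I/(I + M) (E(M, I) = (I + I)/(M + I) = (2*I)/(I + M) = 2*I/(I + M))
f(q) = 5/(-2 + 2*q*(-2 + q)) (f(q) = 5/(-2 + (q - 2)*(q + q)) = 5/(-2 + (-2 + q)*(2*q)) = 5/(-2 + 2*q*(-2 + q)))
E(-29, 39)*g(f(2), -2) = (2*39/(39 - 29))*5 = (2*39/10)*5 = (2*39*(1/10))*5 = (39/5)*5 = 39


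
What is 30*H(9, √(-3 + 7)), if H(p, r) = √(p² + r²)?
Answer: 30*√85 ≈ 276.59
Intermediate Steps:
30*H(9, √(-3 + 7)) = 30*√(9² + (√(-3 + 7))²) = 30*√(81 + (√4)²) = 30*√(81 + 2²) = 30*√(81 + 4) = 30*√85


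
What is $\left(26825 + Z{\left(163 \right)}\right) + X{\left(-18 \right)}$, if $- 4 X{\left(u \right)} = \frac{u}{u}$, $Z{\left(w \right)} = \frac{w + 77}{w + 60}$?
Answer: $\frac{23928637}{892} \approx 26826.0$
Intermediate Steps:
$Z{\left(w \right)} = \frac{77 + w}{60 + w}$
$X{\left(u \right)} = - \frac{1}{4}$ ($X{\left(u \right)} = - \frac{u \frac{1}{u}}{4} = \left(- \frac{1}{4}\right) 1 = - \frac{1}{4}$)
$\left(26825 + Z{\left(163 \right)}\right) + X{\left(-18 \right)} = \left(26825 + \frac{77 + 163}{60 + 163}\right) - \frac{1}{4} = \left(26825 + \frac{1}{223} \cdot 240\right) - \frac{1}{4} = \left(26825 + \frac{240}{223}\right) - \frac{1}{4} = \frac{5982215}{223} - \frac{1}{4} = \frac{23928637}{892}$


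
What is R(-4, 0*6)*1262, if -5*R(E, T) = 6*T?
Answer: 0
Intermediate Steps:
R(E, T) = -6*T/5
R(-4, 0*6)*1262 = -0*6*1262 = -6/5*0*1262 = 0*1262 = 0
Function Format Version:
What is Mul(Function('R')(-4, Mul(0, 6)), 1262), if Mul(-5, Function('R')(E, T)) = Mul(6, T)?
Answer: 0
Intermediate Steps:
Function('R')(E, T) = Mul(Rational(-6, 5), T) (Function('R')(E, T) = Mul(Rational(-1, 5), Mul(6, T)) = Mul(Rational(-6, 5), T))
Mul(Function('R')(-4, Mul(0, 6)), 1262) = Mul(Mul(Rational(-6, 5), Mul(0, 6)), 1262) = Mul(Mul(Rational(-6, 5), 0), 1262) = Mul(0, 1262) = 0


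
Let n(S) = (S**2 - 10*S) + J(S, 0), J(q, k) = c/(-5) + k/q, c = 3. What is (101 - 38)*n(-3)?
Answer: 12096/5 ≈ 2419.2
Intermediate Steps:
J(q, k) = -3/5 + k/q (J(q, k) = 3/(-5) + k/q = 3*(-1/5) + k/q = -3/5 + k/q)
n(S) = -3/5 + S**2 - 10*S (n(S) = (S**2 - 10*S) + (-3/5 + 0/S) = (S**2 - 10*S) + (-3/5 + 0) = (S**2 - 10*S) - 3/5 = -3/5 + S**2 - 10*S)
(101 - 38)*n(-3) = (101 - 38)*(-3/5 + (-3)**2 - 10*(-3)) = 63*(-3/5 + 9 + 30) = 63*(192/5) = 12096/5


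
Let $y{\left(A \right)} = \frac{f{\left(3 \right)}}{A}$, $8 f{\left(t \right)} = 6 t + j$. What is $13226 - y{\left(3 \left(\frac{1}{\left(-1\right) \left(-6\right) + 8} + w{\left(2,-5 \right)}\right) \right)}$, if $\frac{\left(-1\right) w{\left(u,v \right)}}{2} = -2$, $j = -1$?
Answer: $\frac{9046465}{684} \approx 13226.0$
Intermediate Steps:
$w{\left(u,v \right)} = 4$ ($w{\left(u,v \right)} = \left(-2\right) \left(-2\right) = 4$)
$f{\left(t \right)} = - \frac{1}{8} + \frac{3 t}{4}$ ($f{\left(t \right)} = \frac{6 t - 1}{8} = \frac{-1 + 6 t}{8} = - \frac{1}{8} + \frac{3 t}{4}$)
$y{\left(A \right)} = \frac{17}{8 A}$ ($y{\left(A \right)} = \frac{- \frac{1}{8} + \frac{3}{4} \cdot 3}{A} = \frac{- \frac{1}{8} + \frac{9}{4}}{A} = \frac{17}{8 A}$)
$13226 - y{\left(3 \left(\frac{1}{\left(-1\right) \left(-6\right) + 8} + w{\left(2,-5 \right)}\right) \right)} = 13226 - \frac{17}{8 \cdot 3 \left(\frac{1}{\left(-1\right) \left(-6\right) + 8} + 4\right)} = 13226 - \frac{17}{8 \cdot 3 \left(\frac{1}{6 + 8} + 4\right)} = 13226 - \frac{17}{8 \cdot 3 \left(\frac{1}{14} + 4\right)} = 13226 - \frac{17}{8 \cdot 3 \cdot \frac{57}{14}} = 13226 - \frac{17}{8 \cdot \frac{171}{14}} = 13226 - \frac{17}{8} \cdot \frac{14}{171} = 13226 - \frac{119}{684} = \frac{9046465}{684}$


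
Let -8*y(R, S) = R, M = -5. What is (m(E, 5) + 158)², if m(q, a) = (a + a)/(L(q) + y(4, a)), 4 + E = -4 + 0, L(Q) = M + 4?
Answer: 206116/9 ≈ 22902.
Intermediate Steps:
y(R, S) = -R/8
L(Q) = -1 (L(Q) = -5 + 4 = -1)
E = -8 (E = -4 + (-4 + 0) = -4 - 4 = -8)
m(q, a) = -4*a/3 (m(q, a) = (a + a)/(-1 - ⅛*4) = (2*a)/(-1 - ½) = (2*a)/(-3/2) = (2*a)*(-⅔) = -4*a/3)
(m(E, 5) + 158)² = (-4/3*5 + 158)² = (-20/3 + 158)² = (454/3)² = 206116/9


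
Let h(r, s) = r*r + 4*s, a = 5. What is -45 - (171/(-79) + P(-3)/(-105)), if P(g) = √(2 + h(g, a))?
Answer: -3384/79 + √31/105 ≈ -42.782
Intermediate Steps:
h(r, s) = r² + 4*s
P(g) = √(22 + g²) (P(g) = √(2 + (g² + 4*5)) = √(2 + (g² + 20)) = √(2 + (20 + g²)) = √(22 + g²))
-45 - (171/(-79) + P(-3)/(-105)) = -45 - (171/(-79) + √(22 + (-3)²)/(-105)) = -45 - (171*(-1/79) + √(22 + 9)*(-1/105)) = -45 - (-171/79 + √31*(-1/105)) = -45 - (-171/79 - √31/105) = -45 + (171/79 + √31/105) = -3384/79 + √31/105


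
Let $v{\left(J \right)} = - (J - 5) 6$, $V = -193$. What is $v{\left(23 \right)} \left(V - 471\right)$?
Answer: $71712$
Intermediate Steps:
$v{\left(J \right)} = 30 - 6 J$ ($v{\left(J \right)} = - (-5 + J) 6 = \left(5 - J\right) 6 = 30 - 6 J$)
$v{\left(23 \right)} \left(V - 471\right) = \left(30 - 138\right) \left(-193 - 471\right) = \left(30 - 138\right) \left(-664\right) = \left(-108\right) \left(-664\right) = 71712$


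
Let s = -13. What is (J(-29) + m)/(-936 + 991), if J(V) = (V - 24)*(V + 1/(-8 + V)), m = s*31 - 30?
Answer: 40901/2035 ≈ 20.099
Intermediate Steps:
m = -433 (m = -13*31 - 30 = -403 - 30 = -433)
J(V) = (-24 + V)*(V + 1/(-8 + V))
(J(-29) + m)/(-936 + 991) = ((-24 + (-29)**3 - 32*(-29)**2 + 193*(-29))/(-8 - 29) - 433)/(-936 + 991) = ((-24 - 24389 - 32*841 - 5597)/(-37) - 433)/55 = (-(-24 - 24389 - 26912 - 5597)/37 - 433)*(1/55) = (-1/37*(-56922) - 433)*(1/55) = (56922/37 - 433)*(1/55) = (40901/37)*(1/55) = 40901/2035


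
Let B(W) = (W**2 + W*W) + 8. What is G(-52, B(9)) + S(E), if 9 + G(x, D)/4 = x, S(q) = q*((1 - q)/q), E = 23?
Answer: -266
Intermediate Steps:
B(W) = 8 + 2*W**2 (B(W) = (W**2 + W**2) + 8 = 2*W**2 + 8 = 8 + 2*W**2)
S(q) = 1 - q (S(q) = q*((1 - q)/q) = 1 - q)
G(x, D) = -36 + 4*x
G(-52, B(9)) + S(E) = (-36 + 4*(-52)) + (1 - 1*23) = (-36 - 208) + (1 - 23) = -244 - 22 = -266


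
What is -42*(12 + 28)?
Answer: -1680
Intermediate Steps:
-42*(12 + 28) = -42*40 = -1680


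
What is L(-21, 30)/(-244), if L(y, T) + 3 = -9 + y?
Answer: 33/244 ≈ 0.13525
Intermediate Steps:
L(y, T) = -12 + y (L(y, T) = -3 + (-9 + y) = -12 + y)
L(-21, 30)/(-244) = (-12 - 21)/(-244) = -33*(-1/244) = 33/244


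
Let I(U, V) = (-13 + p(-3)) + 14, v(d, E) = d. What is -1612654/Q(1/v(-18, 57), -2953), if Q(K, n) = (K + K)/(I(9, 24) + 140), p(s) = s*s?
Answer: 2177082900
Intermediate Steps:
p(s) = s**2
I(U, V) = 10 (I(U, V) = (-13 + (-3)**2) + 14 = (-13 + 9) + 14 = -4 + 14 = 10)
Q(K, n) = K/75 (Q(K, n) = (K + K)/(10 + 140) = (2*K)/150 = (2*K)*(1/150) = K/75)
-1612654/Q(1/v(-18, 57), -2953) = -1612654/((1/75)/(-18)) = -1612654/((1/75)*(-1/18)) = -1612654/(-1/1350) = -1612654*(-1350) = 2177082900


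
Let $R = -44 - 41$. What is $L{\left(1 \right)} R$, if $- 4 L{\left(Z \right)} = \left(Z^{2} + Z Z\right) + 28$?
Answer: $\frac{1275}{2} \approx 637.5$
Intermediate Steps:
$L{\left(Z \right)} = -7 - \frac{Z^{2}}{2}$ ($L{\left(Z \right)} = - \frac{\left(Z^{2} + Z Z\right) + 28}{4} = - \frac{\left(Z^{2} + Z^{2}\right) + 28}{4} = - \frac{2 Z^{2} + 28}{4} = - \frac{28 + 2 Z^{2}}{4} = -7 - \frac{Z^{2}}{2}$)
$R = -85$
$L{\left(1 \right)} R = \left(-7 - \frac{1^{2}}{2}\right) \left(-85\right) = \left(-7 - \frac{1}{2}\right) \left(-85\right) = \left(- \frac{15}{2}\right) \left(-85\right) = \frac{1275}{2}$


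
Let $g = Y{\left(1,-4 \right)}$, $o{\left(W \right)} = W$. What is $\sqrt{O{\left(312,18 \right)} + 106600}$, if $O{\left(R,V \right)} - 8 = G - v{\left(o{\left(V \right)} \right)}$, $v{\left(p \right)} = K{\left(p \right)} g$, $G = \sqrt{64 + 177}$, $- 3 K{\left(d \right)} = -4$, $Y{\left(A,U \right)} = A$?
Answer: $\frac{\sqrt{959460 + 9 \sqrt{241}}}{3} \approx 326.53$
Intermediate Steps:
$K{\left(d \right)} = \frac{4}{3}$ ($K{\left(d \right)} = \left(- \frac{1}{3}\right) \left(-4\right) = \frac{4}{3}$)
$g = 1$
$G = \sqrt{241} \approx 15.524$
$v{\left(p \right)} = \frac{4}{3}$ ($v{\left(p \right)} = \frac{4}{3} \cdot 1 = \frac{4}{3}$)
$O{\left(R,V \right)} = \frac{20}{3} + \sqrt{241}$ ($O{\left(R,V \right)} = 8 + \left(\sqrt{241} - \frac{4}{3}\right) = 8 - \left(\frac{4}{3} - \sqrt{241}\right) = \frac{20}{3} + \sqrt{241}$)
$\sqrt{O{\left(312,18 \right)} + 106600} = \sqrt{\left(\frac{20}{3} + \sqrt{241}\right) + 106600} = \sqrt{\frac{319820}{3} + \sqrt{241}}$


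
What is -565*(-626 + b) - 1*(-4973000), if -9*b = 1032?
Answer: 16174430/3 ≈ 5.3915e+6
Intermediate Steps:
b = -344/3 (b = -1/9*1032 = -344/3 ≈ -114.67)
-565*(-626 + b) - 1*(-4973000) = -565*(-626 - 344/3) - 1*(-4973000) = -565*(-2222/3) + 4973000 = 1255430/3 + 4973000 = 16174430/3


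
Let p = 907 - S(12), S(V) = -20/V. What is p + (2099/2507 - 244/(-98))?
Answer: 336096133/368529 ≈ 911.99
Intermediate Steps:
p = 2726/3 (p = 907 - (-20)/12 = 907 - 1*(-5/3) = 907 + 5/3 = 2726/3 ≈ 908.67)
p + (2099/2507 - 244/(-98)) = 2726/3 + (2099/2507 - 244/(-98)) = 2726/3 + (2099*(1/2507) - 244*(-1/98)) = 2726/3 + (2099/2507 + 122/49) = 2726/3 + 408705/122843 = 336096133/368529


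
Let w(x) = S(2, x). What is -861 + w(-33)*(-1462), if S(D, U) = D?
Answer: -3785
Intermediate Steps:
w(x) = 2
-861 + w(-33)*(-1462) = -861 + 2*(-1462) = -861 - 2924 = -3785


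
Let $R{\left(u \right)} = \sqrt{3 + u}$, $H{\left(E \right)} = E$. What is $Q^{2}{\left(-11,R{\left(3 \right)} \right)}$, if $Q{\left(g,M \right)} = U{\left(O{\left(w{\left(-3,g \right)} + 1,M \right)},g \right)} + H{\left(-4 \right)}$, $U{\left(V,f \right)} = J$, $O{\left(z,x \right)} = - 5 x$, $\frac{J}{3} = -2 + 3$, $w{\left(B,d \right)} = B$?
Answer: $1$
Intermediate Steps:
$J = 3$ ($J = 3 \left(-2 + 3\right) = 3 \cdot 1 = 3$)
$U{\left(V,f \right)} = 3$
$Q{\left(g,M \right)} = -1$ ($Q{\left(g,M \right)} = 3 - 4 = -1$)
$Q^{2}{\left(-11,R{\left(3 \right)} \right)} = \left(-1\right)^{2} = 1$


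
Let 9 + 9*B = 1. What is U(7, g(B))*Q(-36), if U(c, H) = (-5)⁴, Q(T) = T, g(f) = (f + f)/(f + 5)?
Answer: -22500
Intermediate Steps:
B = -8/9 (B = -1 + (⅑)*1 = -1 + ⅑ = -8/9 ≈ -0.88889)
g(f) = 2*f/(5 + f) (g(f) = (2*f)/(5 + f) = 2*f/(5 + f))
U(c, H) = 625
U(7, g(B))*Q(-36) = 625*(-36) = -22500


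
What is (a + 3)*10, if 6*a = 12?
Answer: 50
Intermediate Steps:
a = 2 (a = (⅙)*12 = 2)
(a + 3)*10 = (2 + 3)*10 = 5*10 = 50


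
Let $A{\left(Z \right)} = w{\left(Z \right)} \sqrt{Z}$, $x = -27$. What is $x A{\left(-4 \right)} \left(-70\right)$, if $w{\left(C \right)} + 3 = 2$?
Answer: $- 3780 i \approx - 3780.0 i$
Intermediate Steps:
$w{\left(C \right)} = -1$ ($w{\left(C \right)} = -3 + 2 = -1$)
$A{\left(Z \right)} = - \sqrt{Z}$
$x A{\left(-4 \right)} \left(-70\right) = - 27 \left(- \sqrt{-4}\right) \left(-70\right) = - 27 \left(- 2 i\right) \left(-70\right) = 54 i \left(-70\right) = - 3780 i$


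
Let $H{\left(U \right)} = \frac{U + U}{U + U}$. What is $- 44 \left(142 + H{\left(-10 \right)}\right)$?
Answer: $-6292$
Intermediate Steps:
$H{\left(U \right)} = 1$ ($H{\left(U \right)} = \frac{2 U}{2 U} = 2 U \frac{1}{2 U} = 1$)
$- 44 \left(142 + H{\left(-10 \right)}\right) = - 44 \left(142 + 1\right) = \left(-44\right) 143 = -6292$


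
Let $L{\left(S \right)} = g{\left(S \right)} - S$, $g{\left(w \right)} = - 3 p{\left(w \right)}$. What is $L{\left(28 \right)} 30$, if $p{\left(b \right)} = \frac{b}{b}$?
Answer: $-930$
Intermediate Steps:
$p{\left(b \right)} = 1$
$g{\left(w \right)} = -3$ ($g{\left(w \right)} = \left(-3\right) 1 = -3$)
$L{\left(S \right)} = -3 - S$
$L{\left(28 \right)} 30 = \left(-3 - 28\right) 30 = \left(-31\right) 30 = -930$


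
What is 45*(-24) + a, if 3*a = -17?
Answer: -3257/3 ≈ -1085.7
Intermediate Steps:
a = -17/3 (a = (⅓)*(-17) = -17/3 ≈ -5.6667)
45*(-24) + a = 45*(-24) - 17/3 = -1080 - 17/3 = -3257/3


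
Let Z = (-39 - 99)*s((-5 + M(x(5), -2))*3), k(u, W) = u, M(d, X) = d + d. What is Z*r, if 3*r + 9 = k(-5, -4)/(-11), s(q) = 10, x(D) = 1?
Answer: 43240/11 ≈ 3930.9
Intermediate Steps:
M(d, X) = 2*d
Z = -1380 (Z = (-39 - 99)*10 = -138*10 = -1380)
r = -94/33 (r = -3 + (-5/(-11))/3 = -3 + (-5*(-1/11))/3 = -3 + (⅓)*(5/11) = -3 + 5/33 = -94/33 ≈ -2.8485)
Z*r = -1380*(-94/33) = 43240/11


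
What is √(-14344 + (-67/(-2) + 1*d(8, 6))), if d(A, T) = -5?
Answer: I*√57262/2 ≈ 119.65*I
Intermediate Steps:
√(-14344 + (-67/(-2) + 1*d(8, 6))) = √(-14344 + (-67/(-2) + 1*(-5))) = √(-14344 + (-67*(-½) - 5)) = √(-14344 + (67/2 - 5)) = √(-14344 + 57/2) = √(-28631/2) = I*√57262/2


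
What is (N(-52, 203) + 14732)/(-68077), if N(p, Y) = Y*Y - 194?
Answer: -55747/68077 ≈ -0.81888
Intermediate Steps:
N(p, Y) = -194 + Y**2 (N(p, Y) = Y**2 - 194 = -194 + Y**2)
(N(-52, 203) + 14732)/(-68077) = ((-194 + 203**2) + 14732)/(-68077) = ((-194 + 41209) + 14732)*(-1/68077) = (41015 + 14732)*(-1/68077) = 55747*(-1/68077) = -55747/68077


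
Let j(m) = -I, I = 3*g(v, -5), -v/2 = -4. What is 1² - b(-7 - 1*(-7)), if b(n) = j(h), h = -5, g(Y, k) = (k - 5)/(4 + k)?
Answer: 31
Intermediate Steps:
v = 8 (v = -2*(-4) = 8)
g(Y, k) = (-5 + k)/(4 + k)
I = 30 (I = 3*((-5 - 5)/(4 - 5)) = 3*(-10/(-1)) = 3*(-1*(-10)) = 3*10 = 30)
j(m) = -30 (j(m) = -1*30 = -30)
b(n) = -30
1² - b(-7 - 1*(-7)) = 1² - 1*(-30) = 1 + 30 = 31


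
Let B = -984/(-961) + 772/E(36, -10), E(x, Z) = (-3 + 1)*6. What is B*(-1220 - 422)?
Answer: 299699482/2883 ≈ 1.0395e+5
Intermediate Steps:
E(x, Z) = -12 (E(x, Z) = -2*6 = -12)
B = -182521/2883 (B = -984/(-961) + 772/(-12) = -984*(-1/961) + 772*(-1/12) = 984/961 - 193/3 = -182521/2883 ≈ -63.309)
B*(-1220 - 422) = -182521*(-1220 - 422)/2883 = -182521/2883*(-1642) = 299699482/2883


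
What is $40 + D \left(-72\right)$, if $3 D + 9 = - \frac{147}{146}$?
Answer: $\frac{20452}{73} \approx 280.16$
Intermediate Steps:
$D = - \frac{487}{146}$ ($D = -3 + \frac{\left(-147\right) \frac{1}{146}}{3} = -3 + \frac{1}{3} \left(- \frac{147}{146}\right) = -3 - \frac{49}{146} = - \frac{487}{146} \approx -3.3356$)
$40 + D \left(-72\right) = 40 - - \frac{17532}{73} = 40 + \frac{17532}{73} = \frac{20452}{73}$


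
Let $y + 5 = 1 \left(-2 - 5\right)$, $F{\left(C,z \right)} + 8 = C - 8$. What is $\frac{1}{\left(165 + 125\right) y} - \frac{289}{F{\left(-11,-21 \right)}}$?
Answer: $\frac{335231}{31320} \approx 10.703$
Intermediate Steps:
$F{\left(C,z \right)} = -16 + C$ ($F{\left(C,z \right)} = -8 + \left(C - 8\right) = -8 + \left(-8 + C\right) = -16 + C$)
$y = -12$ ($y = -5 + 1 \left(-2 - 5\right) = -5 + 1 \left(-7\right) = -5 - 7 = -12$)
$\frac{1}{\left(165 + 125\right) y} - \frac{289}{F{\left(-11,-21 \right)}} = \frac{1}{\left(165 + 125\right) \left(-12\right)} - \frac{289}{-16 - 11} = \frac{1}{290} \left(- \frac{1}{12}\right) - \frac{289}{-27} = \frac{1}{290} \left(- \frac{1}{12}\right) - - \frac{289}{27} = - \frac{1}{3480} + \frac{289}{27} = \frac{335231}{31320}$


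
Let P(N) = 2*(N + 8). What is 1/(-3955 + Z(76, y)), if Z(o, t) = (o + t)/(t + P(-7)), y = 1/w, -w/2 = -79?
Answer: -317/1241726 ≈ -0.00025529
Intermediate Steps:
w = 158 (w = -2*(-79) = 158)
y = 1/158 ≈ 0.0063291
P(N) = 16 + 2*N (P(N) = 2*(8 + N) = 16 + 2*N)
Z(o, t) = (o + t)/(2 + t) (Z(o, t) = (o + t)/(t + (16 + 2*(-7))) = (o + t)/(t + (16 - 14)) = (o + t)/(t + 2) = (o + t)/(2 + t))
1/(-3955 + Z(76, y)) = 1/(-3955 + (76 + 1/158)/(2 + 1/158)) = 1/(-3955 + (12009/158)/(317/158)) = 1/(-3955 + (158/317)*(12009/158)) = 1/(-3955 + 12009/317) = 1/(-1241726/317) = -317/1241726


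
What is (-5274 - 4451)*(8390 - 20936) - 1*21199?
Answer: 121988651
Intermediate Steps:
(-5274 - 4451)*(8390 - 20936) - 1*21199 = -9725*(-12546) - 21199 = 122009850 - 21199 = 121988651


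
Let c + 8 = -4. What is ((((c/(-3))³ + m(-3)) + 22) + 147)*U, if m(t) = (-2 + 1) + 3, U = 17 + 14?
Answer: 7285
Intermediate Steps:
c = -12 (c = -8 - 4 = -12)
U = 31
m(t) = 2 (m(t) = -1 + 3 = 2)
((((c/(-3))³ + m(-3)) + 22) + 147)*U = ((((-12/(-3))³ + 2) + 22) + 147)*31 = ((((-12*(-⅓))³ + 2) + 22) + 147)*31 = (((4³ + 2) + 22) + 147)*31 = (((64 + 2) + 22) + 147)*31 = ((66 + 22) + 147)*31 = (88 + 147)*31 = 235*31 = 7285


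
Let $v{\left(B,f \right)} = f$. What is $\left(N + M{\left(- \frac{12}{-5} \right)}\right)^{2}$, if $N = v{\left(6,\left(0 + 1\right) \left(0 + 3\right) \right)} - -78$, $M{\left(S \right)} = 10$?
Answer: $8281$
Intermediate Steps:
$N = 81$ ($N = \left(0 + 1\right) \left(0 + 3\right) - -78 = 1 \cdot 3 + 78 = 3 + 78 = 81$)
$\left(N + M{\left(- \frac{12}{-5} \right)}\right)^{2} = \left(81 + 10\right)^{2} = 91^{2} = 8281$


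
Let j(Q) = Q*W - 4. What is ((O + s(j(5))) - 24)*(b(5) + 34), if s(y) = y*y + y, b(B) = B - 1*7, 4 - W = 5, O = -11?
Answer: 1184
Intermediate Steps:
W = -1 (W = 4 - 1*5 = 4 - 5 = -1)
j(Q) = -4 - Q (j(Q) = Q*(-1) - 4 = -Q - 4 = -4 - Q)
b(B) = -7 + B (b(B) = B - 7 = -7 + B)
s(y) = y + y² (s(y) = y² + y = y + y²)
((O + s(j(5))) - 24)*(b(5) + 34) = ((-11 + (-4 - 1*5)*(1 + (-4 - 1*5))) - 24)*((-7 + 5) + 34) = ((-11 + (-4 - 5)*(1 + (-4 - 5))) - 24)*(-2 + 34) = ((-11 - 9*(1 - 9)) - 24)*32 = ((-11 - 9*(-8)) - 24)*32 = ((-11 + 72) - 24)*32 = (61 - 24)*32 = 37*32 = 1184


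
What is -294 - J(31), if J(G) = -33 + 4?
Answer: -265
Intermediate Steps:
J(G) = -29
-294 - J(31) = -294 - 1*(-29) = -294 + 29 = -265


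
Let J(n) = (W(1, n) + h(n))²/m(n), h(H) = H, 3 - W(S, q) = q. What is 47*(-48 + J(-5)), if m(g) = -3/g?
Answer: -1551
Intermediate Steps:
W(S, q) = 3 - q
J(n) = -3*n (J(n) = ((3 - n) + n)²/((-3/n)) = 3²*(-n/3) = 9*(-n/3) = -3*n)
47*(-48 + J(-5)) = 47*(-48 - 3*(-5)) = 47*(-48 + 15) = 47*(-33) = -1551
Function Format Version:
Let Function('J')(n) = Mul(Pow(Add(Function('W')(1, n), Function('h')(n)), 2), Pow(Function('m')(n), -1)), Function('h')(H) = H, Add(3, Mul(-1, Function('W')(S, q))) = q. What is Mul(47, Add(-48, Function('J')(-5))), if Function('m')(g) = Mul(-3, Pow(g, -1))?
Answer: -1551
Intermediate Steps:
Function('W')(S, q) = Add(3, Mul(-1, q))
Function('J')(n) = Mul(-3, n) (Function('J')(n) = Mul(Pow(Add(Add(3, Mul(-1, n)), n), 2), Pow(Mul(-3, Pow(n, -1)), -1)) = Mul(Pow(3, 2), Mul(Rational(-1, 3), n)) = Mul(9, Mul(Rational(-1, 3), n)) = Mul(-3, n))
Mul(47, Add(-48, Function('J')(-5))) = Mul(47, Add(-48, Mul(-3, -5))) = Mul(47, Add(-48, 15)) = Mul(47, -33) = -1551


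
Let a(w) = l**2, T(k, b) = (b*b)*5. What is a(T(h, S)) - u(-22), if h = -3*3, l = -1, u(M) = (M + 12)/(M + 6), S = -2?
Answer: 3/8 ≈ 0.37500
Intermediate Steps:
u(M) = (12 + M)/(6 + M)
h = -9
T(k, b) = 5*b**2 (T(k, b) = b**2*5 = 5*b**2)
a(w) = 1 (a(w) = (-1)**2 = 1)
a(T(h, S)) - u(-22) = 1 - (12 - 22)/(6 - 22) = 1 - (-10)/(-16) = 1 - (-1)*(-10)/16 = 1 - 1*5/8 = 1 - 5/8 = 3/8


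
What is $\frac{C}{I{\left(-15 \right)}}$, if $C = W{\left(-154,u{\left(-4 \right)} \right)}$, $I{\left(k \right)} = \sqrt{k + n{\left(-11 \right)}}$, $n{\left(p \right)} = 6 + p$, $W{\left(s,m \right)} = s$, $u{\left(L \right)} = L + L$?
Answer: $\frac{77 i \sqrt{5}}{5} \approx 34.435 i$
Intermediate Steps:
$u{\left(L \right)} = 2 L$
$I{\left(k \right)} = \sqrt{-5 + k}$ ($I{\left(k \right)} = \sqrt{k + \left(6 - 11\right)} = \sqrt{k - 5} = \sqrt{-5 + k}$)
$C = -154$
$\frac{C}{I{\left(-15 \right)}} = - \frac{154}{\sqrt{-5 - 15}} = - \frac{154}{\sqrt{-20}} = - \frac{154}{2 i \sqrt{5}} = - 154 \left(- \frac{i \sqrt{5}}{10}\right) = \frac{77 i \sqrt{5}}{5}$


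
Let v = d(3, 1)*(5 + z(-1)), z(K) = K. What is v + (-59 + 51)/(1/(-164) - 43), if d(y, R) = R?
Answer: 29524/7053 ≈ 4.1860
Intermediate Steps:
v = 4 (v = 1*(5 - 1) = 1*4 = 4)
v + (-59 + 51)/(1/(-164) - 43) = 4 + (-59 + 51)/(1/(-164) - 43) = 4 - 8/(-1/164 - 43) = 4 - 8/(-7053/164) = 4 - 8*(-164/7053) = 4 + 1312/7053 = 29524/7053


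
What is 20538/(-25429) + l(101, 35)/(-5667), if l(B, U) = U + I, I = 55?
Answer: -39559152/48035381 ≈ -0.82354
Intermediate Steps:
l(B, U) = 55 + U (l(B, U) = U + 55 = 55 + U)
20538/(-25429) + l(101, 35)/(-5667) = 20538/(-25429) + (55 + 35)/(-5667) = 20538*(-1/25429) + 90*(-1/5667) = -20538/25429 - 30/1889 = -39559152/48035381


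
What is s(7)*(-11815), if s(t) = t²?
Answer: -578935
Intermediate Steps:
s(7)*(-11815) = 7²*(-11815) = 49*(-11815) = -578935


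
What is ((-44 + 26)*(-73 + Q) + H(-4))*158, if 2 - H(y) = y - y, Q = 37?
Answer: 102700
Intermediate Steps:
H(y) = 2 (H(y) = 2 - (y - y) = 2 - 1*0 = 2 + 0 = 2)
((-44 + 26)*(-73 + Q) + H(-4))*158 = ((-44 + 26)*(-73 + 37) + 2)*158 = (-18*(-36) + 2)*158 = (648 + 2)*158 = 650*158 = 102700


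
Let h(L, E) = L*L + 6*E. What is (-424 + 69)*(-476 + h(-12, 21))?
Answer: 73130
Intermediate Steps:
h(L, E) = L² + 6*E
(-424 + 69)*(-476 + h(-12, 21)) = (-424 + 69)*(-476 + ((-12)² + 6*21)) = -355*(-476 + (144 + 126)) = -355*(-476 + 270) = -355*(-206) = 73130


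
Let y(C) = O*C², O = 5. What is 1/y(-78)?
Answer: 1/30420 ≈ 3.2873e-5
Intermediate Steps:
y(C) = 5*C²
1/y(-78) = 1/(5*(-78)²) = 1/(5*6084) = 1/30420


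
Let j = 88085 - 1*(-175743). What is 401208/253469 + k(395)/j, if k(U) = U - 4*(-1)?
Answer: 105951038355/66872219332 ≈ 1.5844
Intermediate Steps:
j = 263828 (j = 88085 + 175743 = 263828)
k(U) = 4 + U (k(U) = U + 4 = 4 + U)
401208/253469 + k(395)/j = 401208/253469 + (4 + 395)/263828 = 401208*(1/253469) + 399*(1/263828) = 401208/253469 + 399/263828 = 105951038355/66872219332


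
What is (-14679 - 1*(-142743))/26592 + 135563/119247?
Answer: 196626449/33031419 ≈ 5.9527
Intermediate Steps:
(-14679 - 1*(-142743))/26592 + 135563/119247 = (-14679 + 142743)*(1/26592) + 135563*(1/119247) = 128064*(1/26592) + 135563/119247 = 1334/277 + 135563/119247 = 196626449/33031419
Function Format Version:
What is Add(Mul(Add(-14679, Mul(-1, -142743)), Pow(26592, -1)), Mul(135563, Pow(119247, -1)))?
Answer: Rational(196626449, 33031419) ≈ 5.9527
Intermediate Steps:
Add(Mul(Add(-14679, Mul(-1, -142743)), Pow(26592, -1)), Mul(135563, Pow(119247, -1))) = Add(Mul(Add(-14679, 142743), Rational(1, 26592)), Mul(135563, Rational(1, 119247))) = Add(Mul(128064, Rational(1, 26592)), Rational(135563, 119247)) = Add(Rational(1334, 277), Rational(135563, 119247)) = Rational(196626449, 33031419)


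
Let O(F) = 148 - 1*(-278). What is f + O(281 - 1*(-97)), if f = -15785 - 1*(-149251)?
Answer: 133892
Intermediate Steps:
f = 133466 (f = -15785 + 149251 = 133466)
O(F) = 426 (O(F) = 148 + 278 = 426)
f + O(281 - 1*(-97)) = 133466 + 426 = 133892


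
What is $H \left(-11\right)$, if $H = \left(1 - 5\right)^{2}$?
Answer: $-176$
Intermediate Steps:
$H = 16$ ($H = \left(-4\right)^{2} = 16$)
$H \left(-11\right) = 16 \left(-11\right) = -176$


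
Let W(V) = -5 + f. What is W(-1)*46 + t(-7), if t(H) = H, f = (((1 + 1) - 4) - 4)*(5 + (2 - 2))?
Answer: -1617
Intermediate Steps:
f = -30 (f = ((2 - 4) - 4)*(5 + 0) = (-2 - 4)*5 = -6*5 = -30)
W(V) = -35 (W(V) = -5 - 30 = -35)
W(-1)*46 + t(-7) = -35*46 - 7 = -1610 - 7 = -1617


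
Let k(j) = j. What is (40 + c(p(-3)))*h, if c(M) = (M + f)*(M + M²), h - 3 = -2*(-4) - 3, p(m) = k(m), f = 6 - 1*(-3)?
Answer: 608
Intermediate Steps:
f = 9 (f = 6 + 3 = 9)
p(m) = m
h = 8 (h = 3 + (-2*(-4) - 3) = 3 + (8 - 3) = 3 + 5 = 8)
c(M) = (9 + M)*(M + M²) (c(M) = (M + 9)*(M + M²) = (9 + M)*(M + M²))
(40 + c(p(-3)))*h = (40 - 3*(9 + (-3)² + 10*(-3)))*8 = (40 - 3*(9 + 9 - 30))*8 = (40 - 3*(-12))*8 = (40 + 36)*8 = 76*8 = 608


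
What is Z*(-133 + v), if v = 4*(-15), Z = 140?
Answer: -27020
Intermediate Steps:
v = -60
Z*(-133 + v) = 140*(-133 - 60) = 140*(-193) = -27020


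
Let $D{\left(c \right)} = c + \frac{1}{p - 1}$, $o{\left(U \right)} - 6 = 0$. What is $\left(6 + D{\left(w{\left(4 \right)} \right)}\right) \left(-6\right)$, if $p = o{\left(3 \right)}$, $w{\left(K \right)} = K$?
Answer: $- \frac{306}{5} \approx -61.2$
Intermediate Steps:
$o{\left(U \right)} = 6$ ($o{\left(U \right)} = 6 + 0 = 6$)
$p = 6$
$D{\left(c \right)} = \frac{1}{5} + c$ ($D{\left(c \right)} = c + \frac{1}{6 - 1} = c + \frac{1}{5} = \frac{1}{5} + c$)
$\left(6 + D{\left(w{\left(4 \right)} \right)}\right) \left(-6\right) = \left(6 + \left(\frac{1}{5} + 4\right)\right) \left(-6\right) = \left(6 + \frac{21}{5}\right) \left(-6\right) = \frac{51}{5} \left(-6\right) = - \frac{306}{5}$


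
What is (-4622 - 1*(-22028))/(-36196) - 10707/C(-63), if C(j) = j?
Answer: 64408999/380058 ≈ 169.47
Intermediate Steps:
(-4622 - 1*(-22028))/(-36196) - 10707/C(-63) = (-4622 - 1*(-22028))/(-36196) - 10707/(-63) = (-4622 + 22028)*(-1/36196) - 10707*(-1/63) = 17406*(-1/36196) + 3569/21 = -8703/18098 + 3569/21 = 64408999/380058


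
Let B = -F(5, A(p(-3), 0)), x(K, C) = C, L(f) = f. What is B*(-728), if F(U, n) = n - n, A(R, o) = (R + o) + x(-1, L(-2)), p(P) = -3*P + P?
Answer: 0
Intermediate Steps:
p(P) = -2*P
A(R, o) = -2 + R + o (A(R, o) = (R + o) - 2 = -2 + R + o)
F(U, n) = 0
B = 0 (B = -1*0 = 0)
B*(-728) = 0*(-728) = 0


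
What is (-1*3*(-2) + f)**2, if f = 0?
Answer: 36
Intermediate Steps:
(-1*3*(-2) + f)**2 = (-1*3*(-2) + 0)**2 = (-3*(-2) + 0)**2 = (6 + 0)**2 = 6**2 = 36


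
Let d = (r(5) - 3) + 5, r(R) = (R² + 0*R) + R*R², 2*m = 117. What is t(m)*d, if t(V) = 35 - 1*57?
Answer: -3344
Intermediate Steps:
m = 117/2 (m = (½)*117 = 117/2 ≈ 58.500)
r(R) = R² + R³ (r(R) = (R² + 0) + R³ = R² + R³)
t(V) = -22 (t(V) = 35 - 57 = -22)
d = 152 (d = (5²*(1 + 5) - 3) + 5 = (25*6 - 3) + 5 = (150 - 3) + 5 = 147 + 5 = 152)
t(m)*d = -22*152 = -3344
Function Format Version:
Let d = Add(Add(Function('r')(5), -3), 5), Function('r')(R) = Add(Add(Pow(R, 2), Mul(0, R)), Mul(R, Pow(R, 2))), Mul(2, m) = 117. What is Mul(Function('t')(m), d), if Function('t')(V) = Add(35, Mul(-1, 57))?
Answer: -3344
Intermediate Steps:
m = Rational(117, 2) (m = Mul(Rational(1, 2), 117) = Rational(117, 2) ≈ 58.500)
Function('r')(R) = Add(Pow(R, 2), Pow(R, 3)) (Function('r')(R) = Add(Add(Pow(R, 2), 0), Pow(R, 3)) = Add(Pow(R, 2), Pow(R, 3)))
Function('t')(V) = -22 (Function('t')(V) = Add(35, -57) = -22)
d = 152 (d = Add(Add(Mul(Pow(5, 2), Add(1, 5)), -3), 5) = Add(Add(Mul(25, 6), -3), 5) = Add(Add(150, -3), 5) = Add(147, 5) = 152)
Mul(Function('t')(m), d) = Mul(-22, 152) = -3344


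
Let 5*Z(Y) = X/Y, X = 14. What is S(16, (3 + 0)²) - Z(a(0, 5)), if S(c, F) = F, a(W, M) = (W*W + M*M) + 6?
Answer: 1381/155 ≈ 8.9097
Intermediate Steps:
a(W, M) = 6 + M² + W² (a(W, M) = (W² + M²) + 6 = (M² + W²) + 6 = 6 + M² + W²)
Z(Y) = 14/(5*Y) (Z(Y) = (14/Y)/5 = 14/(5*Y))
S(16, (3 + 0)²) - Z(a(0, 5)) = (3 + 0)² - 14/(5*(6 + 5² + 0²)) = 3² - 14/(5*(6 + 25 + 0)) = 9 - 14/(5*31) = 9 - 1*14/155 = 9 - 14/155 = 1381/155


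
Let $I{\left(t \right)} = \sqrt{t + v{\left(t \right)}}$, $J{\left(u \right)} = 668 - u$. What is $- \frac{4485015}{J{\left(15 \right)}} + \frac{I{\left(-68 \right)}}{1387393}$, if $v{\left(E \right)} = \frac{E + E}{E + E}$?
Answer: $- \frac{4485015}{653} + \frac{i \sqrt{67}}{1387393} \approx -6868.3 + 5.8998 \cdot 10^{-6} i$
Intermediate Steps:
$v{\left(E \right)} = 1$ ($v{\left(E \right)} = \frac{2 E}{2 E} = 2 E \frac{1}{2 E} = 1$)
$I{\left(t \right)} = \sqrt{1 + t}$ ($I{\left(t \right)} = \sqrt{t + 1} = \sqrt{1 + t}$)
$- \frac{4485015}{J{\left(15 \right)}} + \frac{I{\left(-68 \right)}}{1387393} = - \frac{4485015}{668 - 15} + \frac{\sqrt{1 - 68}}{1387393} = - \frac{4485015}{668 - 15} + \sqrt{-67} \cdot \frac{1}{1387393} = - \frac{4485015}{653} + i \sqrt{67} \cdot \frac{1}{1387393} = \left(-4485015\right) \frac{1}{653} + \frac{i \sqrt{67}}{1387393} = - \frac{4485015}{653} + \frac{i \sqrt{67}}{1387393}$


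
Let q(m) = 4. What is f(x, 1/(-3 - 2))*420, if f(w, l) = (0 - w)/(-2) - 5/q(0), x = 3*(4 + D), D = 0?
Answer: 1995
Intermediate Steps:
x = 12 (x = 3*(4 + 0) = 3*4 = 12)
f(w, l) = -5/4 + w/2 (f(w, l) = (0 - w)/(-2) - 5/4 = -w*(-½) - 5*¼ = w/2 - 5/4 = -5/4 + w/2)
f(x, 1/(-3 - 2))*420 = (-5/4 + (½)*12)*420 = (-5/4 + 6)*420 = (19/4)*420 = 1995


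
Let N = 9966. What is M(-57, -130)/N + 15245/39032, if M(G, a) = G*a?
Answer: 73526465/64832152 ≈ 1.1341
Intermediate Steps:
M(-57, -130)/N + 15245/39032 = -57*(-130)/9966 + 15245/39032 = 7410*(1/9966) + 15245*(1/39032) = 1235/1661 + 15245/39032 = 73526465/64832152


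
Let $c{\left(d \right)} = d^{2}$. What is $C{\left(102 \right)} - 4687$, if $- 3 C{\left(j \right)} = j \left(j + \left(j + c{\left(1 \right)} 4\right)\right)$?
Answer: $-11759$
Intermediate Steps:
$C{\left(j \right)} = - \frac{j \left(4 + 2 j\right)}{3}$ ($C{\left(j \right)} = - \frac{j \left(j + \left(j + 1^{2} \cdot 4\right)\right)}{3} = - \frac{j \left(j + \left(j + 1 \cdot 4\right)\right)}{3} = - \frac{j \left(j + \left(j + 4\right)\right)}{3} = - \frac{j \left(j + \left(4 + j\right)\right)}{3} = - \frac{j \left(4 + 2 j\right)}{3}$)
$C{\left(102 \right)} - 4687 = \left(- \frac{2}{3}\right) 102 \left(2 + 102\right) - 4687 = \left(- \frac{2}{3}\right) 102 \cdot 104 - 4687 = -7072 - 4687 = -11759$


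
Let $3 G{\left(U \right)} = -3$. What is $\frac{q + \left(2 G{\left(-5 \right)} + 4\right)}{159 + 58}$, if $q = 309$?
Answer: $\frac{311}{217} \approx 1.4332$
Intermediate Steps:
$G{\left(U \right)} = -1$ ($G{\left(U \right)} = \frac{1}{3} \left(-3\right) = -1$)
$\frac{q + \left(2 G{\left(-5 \right)} + 4\right)}{159 + 58} = \frac{309 + \left(2 \left(-1\right) + 4\right)}{159 + 58} = \frac{309 + \left(-2 + 4\right)}{217} = \left(309 + 2\right) \frac{1}{217} = 311 \cdot \frac{1}{217} = \frac{311}{217}$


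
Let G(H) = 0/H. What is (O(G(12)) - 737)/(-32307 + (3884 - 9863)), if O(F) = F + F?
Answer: 737/38286 ≈ 0.019250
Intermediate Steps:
G(H) = 0
O(F) = 2*F
(O(G(12)) - 737)/(-32307 + (3884 - 9863)) = (2*0 - 737)/(-32307 + (3884 - 9863)) = (0 - 737)/(-32307 - 5979) = -737/(-38286) = -737*(-1/38286) = 737/38286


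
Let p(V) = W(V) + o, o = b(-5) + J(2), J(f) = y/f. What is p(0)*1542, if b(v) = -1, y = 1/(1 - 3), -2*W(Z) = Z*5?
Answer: -3855/2 ≈ -1927.5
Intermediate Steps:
W(Z) = -5*Z/2 (W(Z) = -Z*5/2 = -5*Z/2)
y = -½ (y = 1/(-2) = -½ ≈ -0.50000)
J(f) = -1/(2*f)
o = -5/4 (o = -1 - ½/2 = -1 - ½*½ = -1 - ¼ = -5/4 ≈ -1.2500)
p(V) = -5/4 - 5*V/2 (p(V) = -5*V/2 - 5/4 = -5/4 - 5*V/2)
p(0)*1542 = (-5/4 - 5/2*0)*1542 = (-5/4 + 0)*1542 = -5/4*1542 = -3855/2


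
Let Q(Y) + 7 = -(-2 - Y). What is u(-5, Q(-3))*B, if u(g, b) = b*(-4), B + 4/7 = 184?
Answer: 41088/7 ≈ 5869.7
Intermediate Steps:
B = 1284/7 (B = -4/7 + 184 = 1284/7 ≈ 183.43)
Q(Y) = -5 + Y (Q(Y) = -7 - (-2 - Y) = -7 + (2 + Y) = -5 + Y)
u(g, b) = -4*b
u(-5, Q(-3))*B = -4*(-5 - 3)*(1284/7) = -4*(-8)*(1284/7) = 32*(1284/7) = 41088/7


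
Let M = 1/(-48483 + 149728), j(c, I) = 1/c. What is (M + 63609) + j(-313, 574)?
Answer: 2015749072233/31689685 ≈ 63609.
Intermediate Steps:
M = 1/101245 ≈ 9.8770e-6
(M + 63609) + j(-313, 574) = (1/101245 + 63609) + 1/(-313) = 6440093206/101245 - 1/313 = 2015749072233/31689685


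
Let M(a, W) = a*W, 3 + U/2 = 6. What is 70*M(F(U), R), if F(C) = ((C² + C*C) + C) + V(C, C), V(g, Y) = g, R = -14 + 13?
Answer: -5880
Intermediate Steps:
U = 6 (U = -6 + 2*6 = -6 + 12 = 6)
R = -1
F(C) = 2*C + 2*C² (F(C) = ((C² + C*C) + C) + C = ((C² + C²) + C) + C = (2*C² + C) + C = (C + 2*C²) + C = 2*C + 2*C²)
M(a, W) = W*a
70*M(F(U), R) = 70*(-2*6*(1 + 6)) = 70*(-2*6*7) = 70*(-1*84) = 70*(-84) = -5880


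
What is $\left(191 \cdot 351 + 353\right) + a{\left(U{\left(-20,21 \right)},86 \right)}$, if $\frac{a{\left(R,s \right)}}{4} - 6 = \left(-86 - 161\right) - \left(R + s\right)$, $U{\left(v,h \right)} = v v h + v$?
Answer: $32566$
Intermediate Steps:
$U{\left(v,h \right)} = v + h v^{2}$ ($U{\left(v,h \right)} = v^{2} h + v = h v^{2} + v = v + h v^{2}$)
$a{\left(R,s \right)} = -964 - 4 R - 4 s$ ($a{\left(R,s \right)} = 24 + 4 \left(\left(-86 - 161\right) - \left(R + s\right)\right) = 24 + 4 \left(-247 - \left(R + s\right)\right) = 24 + 4 \left(-247 - R - s\right) = 24 - \left(988 + 4 R + 4 s\right) = -964 - 4 R - 4 s$)
$\left(191 \cdot 351 + 353\right) + a{\left(U{\left(-20,21 \right)},86 \right)} = \left(191 \cdot 351 + 353\right) - \left(1308 + 4 \left(-20\right) \left(1 + 21 \left(-20\right)\right)\right) = \left(67041 + 353\right) - \left(1308 + 4 \left(-20\right) \left(1 - 420\right)\right) = 67394 - \left(1308 + 4 \left(-20\right) \left(-419\right)\right) = 67394 - 34828 = 32566$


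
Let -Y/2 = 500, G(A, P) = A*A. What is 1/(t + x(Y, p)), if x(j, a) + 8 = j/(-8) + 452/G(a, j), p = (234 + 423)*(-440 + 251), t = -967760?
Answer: -15418933929/14920023483858895 ≈ -1.0334e-6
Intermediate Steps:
G(A, P) = A**2
Y = -1000 (Y = -2*500 = -1000)
p = -124173 (p = 657*(-189) = -124173)
x(j, a) = -8 + 452/a**2 - j/8 (x(j, a) = -8 + (j/(-8) + 452/(a**2)) = -8 + (j*(-1/8) + 452/a**2) = -8 + (-j/8 + 452/a**2) = -8 + (452/a**2 - j/8) = -8 + 452/a**2 - j/8)
1/(t + x(Y, p)) = 1/(-967760 + (-8 + 452/(-124173)**2 - 1/8*(-1000))) = 1/(-967760 + (-8 + 452*(1/15418933929) + 125)) = 1/(-967760 + (-8 + 452/15418933929 + 125)) = 1/(-967760 + 1804015270145/15418933929) = 1/(-14920023483858895/15418933929) = -15418933929/14920023483858895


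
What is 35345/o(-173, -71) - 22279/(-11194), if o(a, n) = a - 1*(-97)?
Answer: -196979363/425372 ≈ -463.08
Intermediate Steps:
o(a, n) = 97 + a (o(a, n) = a + 97 = 97 + a)
35345/o(-173, -71) - 22279/(-11194) = 35345/(97 - 173) - 22279/(-11194) = 35345/(-76) - 22279*(-1/11194) = 35345*(-1/76) + 22279/11194 = -35345/76 + 22279/11194 = -196979363/425372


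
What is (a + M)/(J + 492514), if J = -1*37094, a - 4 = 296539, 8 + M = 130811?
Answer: 213673/227710 ≈ 0.93836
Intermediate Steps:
M = 130803 (M = -8 + 130811 = 130803)
a = 296543 (a = 4 + 296539 = 296543)
J = -37094
(a + M)/(J + 492514) = (296543 + 130803)/(-37094 + 492514) = 427346/455420 = 427346*(1/455420) = 213673/227710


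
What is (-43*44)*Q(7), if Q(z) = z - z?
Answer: 0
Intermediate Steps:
Q(z) = 0
(-43*44)*Q(7) = -43*44*0 = -1892*0 = 0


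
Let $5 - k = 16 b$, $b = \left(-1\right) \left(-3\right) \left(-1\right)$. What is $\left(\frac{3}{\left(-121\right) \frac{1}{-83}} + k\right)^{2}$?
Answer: $\frac{44382244}{14641} \approx 3031.4$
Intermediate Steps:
$b = -3$ ($b = 3 \left(-1\right) = -3$)
$k = 53$ ($k = 5 - 16 \left(-3\right) = 5 - -48 = 5 + 48 = 53$)
$\left(\frac{3}{\left(-121\right) \frac{1}{-83}} + k\right)^{2} = \left(\frac{3}{\left(-121\right) \frac{1}{-83}} + 53\right)^{2} = \left(\frac{3}{\left(-121\right) \left(- \frac{1}{83}\right)} + 53\right)^{2} = \left(\frac{3}{\frac{121}{83}} + 53\right)^{2} = \left(3 \cdot \frac{83}{121} + 53\right)^{2} = \left(\frac{249}{121} + 53\right)^{2} = \left(\frac{6662}{121}\right)^{2} = \frac{44382244}{14641}$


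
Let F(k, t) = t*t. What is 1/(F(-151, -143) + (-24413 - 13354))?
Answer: -1/17318 ≈ -5.7743e-5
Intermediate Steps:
F(k, t) = t**2
1/(F(-151, -143) + (-24413 - 13354)) = 1/((-143)**2 + (-24413 - 13354)) = 1/(20449 - 37767) = 1/(-17318) = -1/17318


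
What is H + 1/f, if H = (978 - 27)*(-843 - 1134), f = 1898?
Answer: -3568481045/1898 ≈ -1.8801e+6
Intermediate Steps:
H = -1880127 (H = 951*(-1977) = -1880127)
H + 1/f = -1880127 + 1/1898 = -3568481045/1898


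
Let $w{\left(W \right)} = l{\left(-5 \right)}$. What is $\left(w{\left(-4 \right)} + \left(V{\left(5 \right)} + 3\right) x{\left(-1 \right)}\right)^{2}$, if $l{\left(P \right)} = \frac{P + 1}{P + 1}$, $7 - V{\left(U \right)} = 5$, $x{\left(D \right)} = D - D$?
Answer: $1$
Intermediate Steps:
$x{\left(D \right)} = 0$
$V{\left(U \right)} = 2$ ($V{\left(U \right)} = 7 - 5 = 2$)
$l{\left(P \right)} = 1$ ($l{\left(P \right)} = \frac{1 + P}{1 + P} = 1$)
$w{\left(W \right)} = 1$
$\left(w{\left(-4 \right)} + \left(V{\left(5 \right)} + 3\right) x{\left(-1 \right)}\right)^{2} = \left(1 + \left(2 + 3\right) 0\right)^{2} = \left(1 + 5 \cdot 0\right)^{2} = \left(1 + 0\right)^{2} = 1^{2} = 1$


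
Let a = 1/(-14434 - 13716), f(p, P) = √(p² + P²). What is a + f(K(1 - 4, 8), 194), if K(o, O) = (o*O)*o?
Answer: -1/28150 + 2*√10705 ≈ 206.93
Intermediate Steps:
K(o, O) = O*o² (K(o, O) = (O*o)*o = O*o²)
f(p, P) = √(P² + p²)
a = -1/28150 (a = 1/(-28150) = -1/28150 ≈ -3.5524e-5)
a + f(K(1 - 4, 8), 194) = -1/28150 + √(194² + (8*(1 - 4)²)²) = -1/28150 + √(37636 + (8*(-3)²)²) = -1/28150 + √(37636 + (8*9)²) = -1/28150 + √(37636 + 72²) = -1/28150 + √(37636 + 5184) = -1/28150 + √42820 = -1/28150 + 2*√10705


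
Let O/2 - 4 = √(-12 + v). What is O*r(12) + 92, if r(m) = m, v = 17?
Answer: 188 + 24*√5 ≈ 241.67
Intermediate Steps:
O = 8 + 2*√5 (O = 8 + 2*√(-12 + 17) = 8 + 2*√5 ≈ 12.472)
O*r(12) + 92 = (8 + 2*√5)*12 + 92 = (96 + 24*√5) + 92 = 188 + 24*√5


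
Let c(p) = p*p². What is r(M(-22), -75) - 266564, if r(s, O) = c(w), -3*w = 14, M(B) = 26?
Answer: -7199972/27 ≈ -2.6667e+5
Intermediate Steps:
w = -14/3 (w = -⅓*14 = -14/3 ≈ -4.6667)
c(p) = p³
r(s, O) = -2744/27 (r(s, O) = (-14/3)³ = -2744/27)
r(M(-22), -75) - 266564 = -2744/27 - 266564 = -7199972/27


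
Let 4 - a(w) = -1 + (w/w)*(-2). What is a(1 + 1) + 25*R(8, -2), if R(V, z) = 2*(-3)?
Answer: -143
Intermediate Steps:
R(V, z) = -6
a(w) = 7 (a(w) = 4 - (-1 + (w/w)*(-2)) = 4 - (-1 + 1*(-2)) = 4 - (-1 - 2) = 4 - 1*(-3) = 4 + 3 = 7)
a(1 + 1) + 25*R(8, -2) = 7 + 25*(-6) = 7 - 150 = -143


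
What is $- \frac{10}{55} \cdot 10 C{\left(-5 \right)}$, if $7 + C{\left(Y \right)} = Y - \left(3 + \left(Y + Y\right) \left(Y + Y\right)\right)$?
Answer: $\frac{2300}{11} \approx 209.09$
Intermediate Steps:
$C{\left(Y \right)} = -10 + Y - 4 Y^{2}$ ($C{\left(Y \right)} = -7 - \left(3 - Y + \left(Y + Y\right) \left(Y + Y\right)\right) = -7 - \left(3 - Y + 2 Y 2 Y\right) = -7 - \left(3 - Y + 4 Y^{2}\right) = -10 + Y - 4 Y^{2}$)
$- \frac{10}{55} \cdot 10 C{\left(-5 \right)} = - \frac{10}{55} \cdot 10 \left(-10 - 5 - 4 \left(-5\right)^{2}\right) = \left(-10\right) \frac{1}{55} \cdot 10 \left(-10 - 5 - 100\right) = \left(- \frac{2}{11}\right) 10 \left(-10 - 5 - 100\right) = \left(- \frac{20}{11}\right) \left(-115\right) = \frac{2300}{11}$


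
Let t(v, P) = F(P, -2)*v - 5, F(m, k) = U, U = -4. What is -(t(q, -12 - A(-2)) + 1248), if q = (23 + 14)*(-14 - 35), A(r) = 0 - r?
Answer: -8495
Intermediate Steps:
A(r) = -r
F(m, k) = -4
q = -1813 (q = 37*(-49) = -1813)
t(v, P) = -5 - 4*v (t(v, P) = -4*v - 5 = -5 - 4*v)
-(t(q, -12 - A(-2)) + 1248) = -((-5 - 4*(-1813)) + 1248) = -((-5 + 7252) + 1248) = -(7247 + 1248) = -1*8495 = -8495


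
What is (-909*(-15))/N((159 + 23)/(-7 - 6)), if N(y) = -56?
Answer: -13635/56 ≈ -243.48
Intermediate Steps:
(-909*(-15))/N((159 + 23)/(-7 - 6)) = -909*(-15)/(-56) = 13635*(-1/56) = -13635/56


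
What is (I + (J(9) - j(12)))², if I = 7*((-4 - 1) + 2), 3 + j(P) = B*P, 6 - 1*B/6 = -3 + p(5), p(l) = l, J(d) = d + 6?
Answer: 84681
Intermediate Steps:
J(d) = 6 + d
B = 24 (B = 36 - 6*(-3 + 5) = 36 - 6*2 = 36 - 12 = 24)
j(P) = -3 + 24*P
I = -21 (I = 7*(-5 + 2) = 7*(-3) = -21)
(I + (J(9) - j(12)))² = (-21 + ((6 + 9) - (-3 + 24*12)))² = (-21 + (15 - (-3 + 288)))² = (-21 + (15 - 1*285))² = (-21 + (15 - 285))² = (-21 - 270)² = (-291)² = 84681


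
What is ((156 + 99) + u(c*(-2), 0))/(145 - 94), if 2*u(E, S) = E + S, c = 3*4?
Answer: 81/17 ≈ 4.7647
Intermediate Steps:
c = 12
u(E, S) = E/2 + S/2 (u(E, S) = (E + S)/2 = E/2 + S/2)
((156 + 99) + u(c*(-2), 0))/(145 - 94) = ((156 + 99) + ((12*(-2))/2 + (½)*0))/(145 - 94) = (255 + ((½)*(-24) + 0))/51 = (255 + (-12 + 0))*(1/51) = (255 - 12)*(1/51) = 243*(1/51) = 81/17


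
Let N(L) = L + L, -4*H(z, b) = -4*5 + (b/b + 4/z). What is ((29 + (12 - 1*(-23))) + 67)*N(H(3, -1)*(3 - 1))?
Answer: 6943/3 ≈ 2314.3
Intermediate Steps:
H(z, b) = 19/4 - 1/z (H(z, b) = -(-4*5 + (b/b + 4/z))/4 = -(-20 + (1 + 4/z))/4 = -(-19 + 4/z)/4 = 19/4 - 1/z)
N(L) = 2*L
((29 + (12 - 1*(-23))) + 67)*N(H(3, -1)*(3 - 1)) = ((29 + (12 - 1*(-23))) + 67)*(2*((19/4 - 1/3)*(3 - 1))) = ((29 + (12 + 23)) + 67)*(2*((19/4 - 1*1/3)*2)) = ((29 + 35) + 67)*(2*((19/4 - 1/3)*2)) = (64 + 67)*(2*((53/12)*2)) = 131*(2*(53/6)) = 131*(53/3) = 6943/3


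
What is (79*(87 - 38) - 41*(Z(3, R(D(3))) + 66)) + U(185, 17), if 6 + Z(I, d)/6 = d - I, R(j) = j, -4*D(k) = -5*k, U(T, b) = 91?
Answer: 5095/2 ≈ 2547.5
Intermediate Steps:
D(k) = 5*k/4 (D(k) = -(-5)*k/4 = 5*k/4)
Z(I, d) = -36 - 6*I + 6*d (Z(I, d) = -36 + 6*(d - I) = -36 + (-6*I + 6*d) = -36 - 6*I + 6*d)
(79*(87 - 38) - 41*(Z(3, R(D(3))) + 66)) + U(185, 17) = (79*(87 - 38) - 41*((-36 - 6*3 + 6*((5/4)*3)) + 66)) + 91 = (79*49 - 41*((-36 - 18 + 6*(15/4)) + 66)) + 91 = (3871 - 41*((-36 - 18 + 45/2) + 66)) + 91 = (3871 - 41*(-63/2 + 66)) + 91 = (3871 - 41*69/2) + 91 = (3871 - 2829/2) + 91 = 4913/2 + 91 = 5095/2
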